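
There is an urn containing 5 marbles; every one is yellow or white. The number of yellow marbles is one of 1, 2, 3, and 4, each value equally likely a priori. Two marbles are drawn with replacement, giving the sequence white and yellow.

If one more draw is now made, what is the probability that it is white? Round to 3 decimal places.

0.500

Compute the likelihood of the observed sequence for each case: P(data | r = 1) = (4/5)(1/5) = 4/25; P(data | r = 2) = (3/5)(2/5) = 6/25; P(data | r = 3) = (2/5)(3/5) = 6/25; P(data | r = 4) = (1/5)(4/5) = 4/25.
Multiplying each by its prior: 1/4 · 4/25 = 1/25, 1/4 · 6/25 = 3/50, 1/4 · 6/25 = 3/50, 1/4 · 4/25 = 1/25; summing to 1/5.
Normalising, the posterior is P(r = 1 | data) = 1/5, P(r = 2 | data) = 3/10, P(r = 3 | data) = 3/10, P(r = 4 | data) = 1/5.
Averaging over the posterior, P(white next | data) = (4/5)(1/5) + (3/5)(3/10) + (2/5)(3/10) + (1/5)(1/5) = 1/2.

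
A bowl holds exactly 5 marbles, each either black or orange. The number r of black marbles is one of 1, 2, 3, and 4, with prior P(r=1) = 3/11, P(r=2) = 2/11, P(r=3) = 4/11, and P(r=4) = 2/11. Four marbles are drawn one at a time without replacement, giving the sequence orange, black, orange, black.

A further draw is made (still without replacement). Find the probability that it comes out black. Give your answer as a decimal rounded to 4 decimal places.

0.6667

For each hypothesis, P(data | H) works out to: P(data | r = 1) = (4/5)(1/4)(3/3)(0/2) = 0; P(data | r = 2) = (3/5)(2/4)(2/3)(1/2) = 1/10; P(data | r = 3) = (2/5)(3/4)(1/3)(2/2) = 1/10; P(data | r = 4) = (1/5)(4/4)(0/3) = 0.
Multiplying each by its prior: 3/11 · 0 = 0, 2/11 · 1/10 = 1/55, 4/11 · 1/10 = 2/55, 2/11 · 0 = 0; with total 3/55.
The posterior is then P(r = 1 | data) = 0, P(r = 2 | data) = 1/3, P(r = 3 | data) = 2/3, P(r = 4 | data) = 0.
The predictive probability is P(black next | data) = (0)(1/3) + (1)(2/3) = 2/3.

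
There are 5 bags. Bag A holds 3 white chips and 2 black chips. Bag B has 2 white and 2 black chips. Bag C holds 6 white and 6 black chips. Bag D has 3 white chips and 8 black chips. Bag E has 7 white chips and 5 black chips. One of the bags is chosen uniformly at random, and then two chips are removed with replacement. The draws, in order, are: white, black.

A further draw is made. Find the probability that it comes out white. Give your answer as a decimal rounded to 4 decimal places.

Compute the likelihood of the observed sequence for each case: P(data | bag A) = (3/5)(2/5) = 0.24; P(data | bag B) = (2/4)(2/4) = 0.25; P(data | bag C) = (6/12)(6/12) = 0.25; P(data | bag D) = (3/11)(8/11) = 0.19835; P(data | bag E) = (7/12)(5/12) = 0.24306.
Multiplying each by its prior: 1/5 · 0.24 = 0.048, 1/5 · 0.25 = 0.05, 1/5 · 0.25 = 0.05, 1/5 · 0.19835 = 0.039669, 1/5 · 0.24306 = 0.048611; these sum to 0.23628.
Normalising, the posterior is P(bag A | data) = 0.20315, P(bag B | data) = 0.21161, P(bag C | data) = 0.21161, P(bag D | data) = 0.16789, P(bag E | data) = 0.20573.
The predictive probability is P(white next | data) = (3/5)(0.20315) + (1/2)(0.21161) + (1/2)(0.21161) + (3/11)(0.16789) + (7/12)(0.20573) = 0.4993.

0.4993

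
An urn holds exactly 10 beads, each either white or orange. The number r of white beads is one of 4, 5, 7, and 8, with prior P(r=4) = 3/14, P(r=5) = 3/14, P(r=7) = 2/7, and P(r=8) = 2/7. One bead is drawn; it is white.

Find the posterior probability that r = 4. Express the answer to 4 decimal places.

0.1379

Under each hypothesis, the probability of this draw is: P(data | r = 4) = (4/10) = 2/5; P(data | r = 5) = (5/10) = 1/2; P(data | r = 7) = (7/10) = 7/10; P(data | r = 8) = (8/10) = 4/5.
The prior-weighted likelihoods are 3/14 · 2/5 = 3/35, 3/14 · 1/2 = 3/28, 2/7 · 7/10 = 1/5, 2/7 · 4/5 = 8/35; these sum to 87/140.
So P(r = 4 | data) = (3/35) / (87/140) = 4/29.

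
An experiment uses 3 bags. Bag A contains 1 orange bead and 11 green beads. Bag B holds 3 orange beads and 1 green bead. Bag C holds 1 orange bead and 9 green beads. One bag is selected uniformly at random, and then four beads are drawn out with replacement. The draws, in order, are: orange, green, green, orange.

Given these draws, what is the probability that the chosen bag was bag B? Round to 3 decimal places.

The likelihood of the observed sequence under each hypothesis: P(data | bag A) = (1/12)(11/12)(11/12)(1/12) = 0.0058353; P(data | bag B) = (3/4)(1/4)(1/4)(3/4) = 0.035156; P(data | bag C) = (1/10)(9/10)(9/10)(1/10) = 0.0081.
The prior-weighted likelihoods are 1/3 · 0.0058353 = 0.0019451, 1/3 · 0.035156 = 0.011719, 1/3 · 0.0081 = 0.0027; these sum to 0.016364.
Therefore the posterior P(bag B | data) = (0.011719) / (0.016364) = 0.71614.

0.716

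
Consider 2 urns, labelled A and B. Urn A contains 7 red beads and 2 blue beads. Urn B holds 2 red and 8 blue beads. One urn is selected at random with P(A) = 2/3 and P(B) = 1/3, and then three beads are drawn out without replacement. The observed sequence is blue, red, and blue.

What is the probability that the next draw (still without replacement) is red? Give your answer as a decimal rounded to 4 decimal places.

0.3684

Compute the likelihood of the observed sequence for each case: P(data | urn A) = (2/9)(7/8)(1/7) = 1/36; P(data | urn B) = (8/10)(2/9)(7/8) = 7/45.
Weighting by the prior gives 2/3 · 1/36 = 1/54, 1/3 · 7/45 = 7/135; these sum to 19/270.
Dividing through by the total gives posterior P(urn A | data) = 5/19, P(urn B | data) = 14/19.
Averaging over the posterior, P(red next | data) = (1)(5/19) + (1/7)(14/19) = 7/19.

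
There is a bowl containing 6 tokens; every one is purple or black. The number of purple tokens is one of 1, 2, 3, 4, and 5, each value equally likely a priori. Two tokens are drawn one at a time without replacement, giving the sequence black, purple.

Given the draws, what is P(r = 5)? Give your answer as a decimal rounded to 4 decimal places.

Compute the likelihood of the observed sequence for each case: P(data | r = 1) = (5/6)(1/5) = 1/6; P(data | r = 2) = (4/6)(2/5) = 4/15; P(data | r = 3) = (3/6)(3/5) = 3/10; P(data | r = 4) = (2/6)(4/5) = 4/15; P(data | r = 5) = (1/6)(5/5) = 1/6.
Multiplying each by its prior: 1/5 · 1/6 = 1/30, 1/5 · 4/15 = 4/75, 1/5 · 3/10 = 3/50, 1/5 · 4/15 = 4/75, 1/5 · 1/6 = 1/30; these sum to 7/30.
Hence P(r = 5 | data) = (1/30) / (7/30) = 1/7.

0.1429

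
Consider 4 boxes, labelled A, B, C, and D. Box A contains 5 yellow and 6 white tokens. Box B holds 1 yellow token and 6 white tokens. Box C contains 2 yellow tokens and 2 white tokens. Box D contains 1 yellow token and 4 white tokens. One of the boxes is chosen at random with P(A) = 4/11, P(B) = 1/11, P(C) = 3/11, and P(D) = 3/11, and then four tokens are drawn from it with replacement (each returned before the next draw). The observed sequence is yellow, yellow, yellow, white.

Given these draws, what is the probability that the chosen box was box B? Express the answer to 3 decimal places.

0.006

Under each hypothesis, the probability of the observed sequence is: P(data | box A) = (5/11)(5/11)(5/11)(6/11) = 0.051226; P(data | box B) = (1/7)(1/7)(1/7)(6/7) = 0.002499; P(data | box C) = (2/4)(2/4)(2/4)(2/4) = 0.0625; P(data | box D) = (1/5)(1/5)(1/5)(4/5) = 0.0064.
Weighting by the prior gives 4/11 · 0.051226 = 0.018628, 1/11 · 0.002499 = 0.00022718, 3/11 · 0.0625 = 0.017045, 3/11 · 0.0064 = 0.0017455; summing to 0.037646.
By Bayes' rule, P(box B | data) = (0.00022718) / (0.037646) = 0.0060346.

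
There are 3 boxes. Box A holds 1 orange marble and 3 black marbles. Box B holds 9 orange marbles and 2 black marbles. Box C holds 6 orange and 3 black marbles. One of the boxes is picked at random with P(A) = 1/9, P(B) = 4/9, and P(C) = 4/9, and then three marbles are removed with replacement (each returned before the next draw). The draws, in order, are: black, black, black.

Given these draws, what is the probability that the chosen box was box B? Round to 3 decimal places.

0.040

Compute the likelihood of the observed sequence for each case: P(data | box A) = (3/4)(3/4)(3/4) = 0.42188; P(data | box B) = (2/11)(2/11)(2/11) = 0.0060105; P(data | box C) = (3/9)(3/9)(3/9) = 0.037037.
The prior-weighted likelihoods are 1/9 · 0.42188 = 0.046875, 4/9 · 0.0060105 = 0.0026713, 4/9 · 0.037037 = 0.016461; with total 0.066007.
By Bayes' rule, P(box B | data) = (0.0026713) / (0.066007) = 0.04047.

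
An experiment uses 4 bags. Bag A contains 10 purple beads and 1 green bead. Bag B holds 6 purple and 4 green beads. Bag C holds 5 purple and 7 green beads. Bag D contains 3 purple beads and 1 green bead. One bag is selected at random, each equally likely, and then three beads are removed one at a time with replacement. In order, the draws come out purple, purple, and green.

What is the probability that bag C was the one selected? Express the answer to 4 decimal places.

The likelihood of the observed sequence under each hypothesis: P(data | bag A) = (10/11)(10/11)(1/11) = 0.075131; P(data | bag B) = (6/10)(6/10)(4/10) = 0.144; P(data | bag C) = (5/12)(5/12)(7/12) = 0.10127; P(data | bag D) = (3/4)(3/4)(1/4) = 0.14062.
Weighting by the prior gives 1/4 · 0.075131 = 0.018783, 1/4 · 0.144 = 0.036, 1/4 · 0.10127 = 0.025318, 1/4 · 0.14062 = 0.035156; with total 0.11526.
Therefore the posterior P(bag C | data) = (0.025318) / (0.11526) = 0.21967.

0.2197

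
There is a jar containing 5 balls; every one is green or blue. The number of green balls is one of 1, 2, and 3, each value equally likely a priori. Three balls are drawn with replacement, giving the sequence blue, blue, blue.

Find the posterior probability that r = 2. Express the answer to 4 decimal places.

0.2727

The likelihood of the observed sequence under each hypothesis: P(data | r = 1) = (4/5)(4/5)(4/5) = 64/125; P(data | r = 2) = (3/5)(3/5)(3/5) = 27/125; P(data | r = 3) = (2/5)(2/5)(2/5) = 8/125.
Weighting by the prior gives 1/3 · 64/125 = 64/375, 1/3 · 27/125 = 9/125, 1/3 · 8/125 = 8/375; summing to 33/125.
So P(r = 2 | data) = (9/125) / (33/125) = 3/11.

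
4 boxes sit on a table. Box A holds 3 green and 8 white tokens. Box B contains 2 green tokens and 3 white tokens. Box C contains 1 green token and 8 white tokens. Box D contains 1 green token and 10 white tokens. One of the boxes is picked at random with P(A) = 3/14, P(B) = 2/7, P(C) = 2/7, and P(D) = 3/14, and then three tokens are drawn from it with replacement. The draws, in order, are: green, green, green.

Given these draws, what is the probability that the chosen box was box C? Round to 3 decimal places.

0.017

Under each hypothesis, the probability of the observed sequence is: P(data | box A) = (3/11)(3/11)(3/11) = 0.020285; P(data | box B) = (2/5)(2/5)(2/5) = 0.064; P(data | box C) = (1/9)(1/9)(1/9) = 0.0013717; P(data | box D) = (1/11)(1/11)(1/11) = 0.00075131.
Multiplying each by its prior: 3/14 · 0.020285 = 0.0043469, 2/7 · 0.064 = 0.018286, 2/7 · 0.0013717 = 0.00039193, 3/14 · 0.00075131 = 0.000161; these sum to 0.023186.
By Bayes' rule, P(box C | data) = (0.00039193) / (0.023186) = 0.016904.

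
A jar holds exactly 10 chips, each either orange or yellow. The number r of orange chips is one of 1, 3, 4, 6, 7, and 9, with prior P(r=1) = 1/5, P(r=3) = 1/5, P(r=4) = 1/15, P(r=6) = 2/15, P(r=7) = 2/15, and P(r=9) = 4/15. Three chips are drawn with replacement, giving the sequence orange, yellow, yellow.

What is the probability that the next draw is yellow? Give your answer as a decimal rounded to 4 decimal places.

0.6193

Compute the likelihood of the observed sequence for each case: P(data | r = 1) = (1/10)(9/10)(9/10) = 0.081; P(data | r = 3) = (3/10)(7/10)(7/10) = 0.147; P(data | r = 4) = (4/10)(6/10)(6/10) = 0.144; P(data | r = 6) = (6/10)(4/10)(4/10) = 0.096; P(data | r = 7) = (7/10)(3/10)(3/10) = 0.063; P(data | r = 9) = (9/10)(1/10)(1/10) = 0.009.
Multiplying each by its prior: 1/5 · 0.081 = 0.0162, 1/5 · 0.147 = 0.0294, 1/15 · 0.144 = 0.0096, 2/15 · 0.096 = 0.0128, 2/15 · 0.063 = 0.0084, 4/15 · 0.009 = 0.0024; summing to 0.0788.
Dividing through by the total gives posterior P(r = 1 | data) = 0.20558, P(r = 3 | data) = 0.3731, P(r = 4 | data) = 0.12183, P(r = 6 | data) = 0.16244, P(r = 7 | data) = 0.1066, P(r = 9 | data) = 0.030457.
The predictive probability is P(yellow next | data) = (9/10)(0.20558) + (7/10)(0.3731) + (3/5)(0.12183) + (2/5)(0.16244) + (3/10)(0.1066) + (1/10)(0.030457) = 0.61929.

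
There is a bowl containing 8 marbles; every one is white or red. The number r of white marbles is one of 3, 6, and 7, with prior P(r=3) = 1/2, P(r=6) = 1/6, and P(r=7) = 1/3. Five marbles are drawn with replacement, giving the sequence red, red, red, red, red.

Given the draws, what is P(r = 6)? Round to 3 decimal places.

Compute the likelihood of the observed sequence for each case: P(data | r = 3) = (5/8)(5/8)(5/8)(5/8)(5/8) = 0.095367; P(data | r = 6) = (2/8)(2/8)(2/8)(2/8)(2/8) = 0.00097656; P(data | r = 7) = (1/8)(1/8)(1/8)(1/8)(1/8) = 3.0518e-05.
Weighting by the prior gives 1/2 · 0.095367 = 0.047684, 1/6 · 0.00097656 = 0.00016276, 1/3 · 3.0518e-05 = 1.0173e-05; with total 0.047857.
So P(r = 6 | data) = (0.00016276) / (0.047857) = 0.003401.

0.003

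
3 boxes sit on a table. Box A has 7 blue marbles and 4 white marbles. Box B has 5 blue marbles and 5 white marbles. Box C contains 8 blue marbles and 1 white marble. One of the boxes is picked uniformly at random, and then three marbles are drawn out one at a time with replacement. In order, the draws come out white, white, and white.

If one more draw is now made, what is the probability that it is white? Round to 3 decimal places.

0.459

Compute the likelihood of the observed sequence for each case: P(data | box A) = (4/11)(4/11)(4/11) = 0.048084; P(data | box B) = (5/10)(5/10)(5/10) = 0.125; P(data | box C) = (1/9)(1/9)(1/9) = 0.0013717.
Weighting by the prior gives 1/3 · 0.048084 = 0.016028, 1/3 · 0.125 = 0.041667, 1/3 · 0.0013717 = 0.00045725; with total 0.058152.
The posterior is then P(box A | data) = 0.27562, P(box B | data) = 0.71651, P(box C | data) = 0.007863.
So P(white next | data) = Σ P(white next | H) P(H | data) = (4/11)(0.27562) + (1/2)(0.71651) + (1/9)(0.007863) = 0.45936.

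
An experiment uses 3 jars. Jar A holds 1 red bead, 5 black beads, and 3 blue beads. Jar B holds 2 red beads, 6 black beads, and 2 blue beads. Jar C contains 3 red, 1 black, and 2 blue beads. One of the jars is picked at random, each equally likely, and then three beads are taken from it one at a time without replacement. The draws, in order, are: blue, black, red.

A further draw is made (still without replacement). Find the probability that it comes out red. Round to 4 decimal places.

The likelihood of the observed sequence under each hypothesis: P(data | jar A) = (3/9)(5/8)(1/7) = 5/168; P(data | jar B) = (2/10)(6/9)(2/8) = 1/30; P(data | jar C) = (2/6)(1/5)(3/4) = 1/20.
The prior-weighted likelihoods are 1/3 · 5/168 = 5/504, 1/3 · 1/30 = 1/90, 1/3 · 1/20 = 1/60; summing to 19/504.
The posterior is then P(jar A | data) = 5/19, P(jar B | data) = 28/95, P(jar C | data) = 42/95.
Averaging over the posterior, P(red next | data) = (0)(5/19) + (1/7)(28/95) + (2/3)(42/95) = 32/95.

0.3368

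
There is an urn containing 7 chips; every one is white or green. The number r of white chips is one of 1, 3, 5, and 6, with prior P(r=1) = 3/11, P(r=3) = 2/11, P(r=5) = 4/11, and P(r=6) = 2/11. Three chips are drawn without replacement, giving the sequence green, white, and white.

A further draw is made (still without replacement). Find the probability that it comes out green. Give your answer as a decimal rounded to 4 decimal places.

0.2836

The likelihood of the observed sequence under each hypothesis: P(data | r = 1) = (6/7)(1/6)(0/5) = 0; P(data | r = 3) = (4/7)(3/6)(2/5) = 0.11429; P(data | r = 5) = (2/7)(5/6)(4/5) = 0.19048; P(data | r = 6) = (1/7)(6/6)(5/5) = 0.14286.
The prior-weighted likelihoods are 3/11 · 0 = 0, 2/11 · 0.11429 = 0.020779, 4/11 · 0.19048 = 0.069264, 2/11 · 0.14286 = 0.025974; these sum to 0.11602.
The posterior is then P(r = 1 | data) = 0, P(r = 3 | data) = 0.1791, P(r = 5 | data) = 0.59701, P(r = 6 | data) = 0.22388.
Averaging over the posterior, P(green next | data) = (3/4)(0.1791) + (1/4)(0.59701) + (0)(0.22388) = 0.28358.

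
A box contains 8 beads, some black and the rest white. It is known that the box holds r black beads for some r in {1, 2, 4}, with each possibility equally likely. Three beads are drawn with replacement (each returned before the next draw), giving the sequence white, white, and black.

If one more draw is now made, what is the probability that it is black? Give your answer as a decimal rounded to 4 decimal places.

Compute the likelihood of the observed sequence for each case: P(data | r = 1) = (7/8)(7/8)(1/8) = 0.095703; P(data | r = 2) = (6/8)(6/8)(2/8) = 0.14062; P(data | r = 4) = (4/8)(4/8)(4/8) = 0.125.
Multiplying each by its prior: 1/3 · 0.095703 = 0.031901, 1/3 · 0.14062 = 0.046875, 1/3 · 0.125 = 0.041667; these sum to 0.12044.
The posterior is then P(r = 1 | data) = 0.26486, P(r = 2 | data) = 0.38919, P(r = 4 | data) = 0.34595.
So P(black next | data) = Σ P(black next | H) P(H | data) = (1/8)(0.26486) + (1/4)(0.38919) + (1/2)(0.34595) = 0.30338.

0.3034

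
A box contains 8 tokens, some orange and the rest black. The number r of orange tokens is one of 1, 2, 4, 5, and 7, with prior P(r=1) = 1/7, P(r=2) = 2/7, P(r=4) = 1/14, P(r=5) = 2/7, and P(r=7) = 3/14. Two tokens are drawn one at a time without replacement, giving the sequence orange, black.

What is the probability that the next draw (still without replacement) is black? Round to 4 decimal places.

0.5157

Under each hypothesis, the probability of the observed sequence is: P(data | r = 1) = (1/8)(7/7) = 1/8; P(data | r = 2) = (2/8)(6/7) = 3/14; P(data | r = 4) = (4/8)(4/7) = 2/7; P(data | r = 5) = (5/8)(3/7) = 15/56; P(data | r = 7) = (7/8)(1/7) = 1/8.
Weighting by the prior gives 1/7 · 1/8 = 1/56, 2/7 · 3/14 = 3/49, 1/14 · 2/7 = 1/49, 2/7 · 15/56 = 15/196, 3/14 · 1/8 = 3/112; these sum to 159/784.
Normalising, the posterior is P(r = 1 | data) = 14/159, P(r = 2 | data) = 16/53, P(r = 4 | data) = 16/159, P(r = 5 | data) = 20/53, P(r = 7 | data) = 7/53.
So P(black next | data) = Σ P(black next | H) P(H | data) = (1)(14/159) + (5/6)(16/53) + (1/2)(16/159) + (1/3)(20/53) + (0)(7/53) = 82/159.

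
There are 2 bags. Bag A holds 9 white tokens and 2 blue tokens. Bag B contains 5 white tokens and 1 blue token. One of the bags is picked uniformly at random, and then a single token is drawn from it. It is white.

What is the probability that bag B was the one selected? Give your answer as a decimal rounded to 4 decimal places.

0.5046

For each hypothesis, P(data | H) works out to: P(data | bag A) = (9/11) = 9/11; P(data | bag B) = (5/6) = 5/6.
Weighting by the prior gives 1/2 · 9/11 = 9/22, 1/2 · 5/6 = 5/12; summing to 109/132.
Hence P(bag B | data) = (5/12) / (109/132) = 55/109.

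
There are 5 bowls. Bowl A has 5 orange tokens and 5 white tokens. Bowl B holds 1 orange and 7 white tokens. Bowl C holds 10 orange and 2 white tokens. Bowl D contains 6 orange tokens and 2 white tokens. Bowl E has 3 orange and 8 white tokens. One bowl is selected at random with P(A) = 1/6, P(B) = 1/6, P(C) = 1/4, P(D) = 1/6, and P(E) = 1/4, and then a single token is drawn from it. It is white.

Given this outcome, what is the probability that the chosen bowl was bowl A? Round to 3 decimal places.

For each hypothesis, P(data | H) works out to: P(data | bowl A) = (5/10) = 1/2; P(data | bowl B) = (7/8) = 7/8; P(data | bowl C) = (2/12) = 1/6; P(data | bowl D) = (2/8) = 1/4; P(data | bowl E) = (8/11) = 8/11.
Multiplying each by its prior: 1/6 · 1/2 = 1/12, 1/6 · 7/8 = 7/48, 1/4 · 1/6 = 1/24, 1/6 · 1/4 = 1/24, 1/4 · 8/11 = 2/11; these sum to 87/176.
Therefore the posterior P(bowl A | data) = (1/12) / (87/176) = 44/261.

0.169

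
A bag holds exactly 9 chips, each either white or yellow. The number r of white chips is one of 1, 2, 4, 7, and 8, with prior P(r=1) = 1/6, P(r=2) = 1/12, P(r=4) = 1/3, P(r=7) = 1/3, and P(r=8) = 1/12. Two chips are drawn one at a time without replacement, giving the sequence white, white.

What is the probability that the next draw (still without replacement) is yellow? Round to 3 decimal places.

0.337

For each hypothesis, P(data | H) works out to: P(data | r = 1) = (1/9)(0/8) = 0; P(data | r = 2) = (2/9)(1/8) = 1/36; P(data | r = 4) = (4/9)(3/8) = 1/6; P(data | r = 7) = (7/9)(6/8) = 7/12; P(data | r = 8) = (8/9)(7/8) = 7/9.
The prior-weighted likelihoods are 1/6 · 0 = 0, 1/12 · 1/36 = 1/432, 1/3 · 1/6 = 1/18, 1/3 · 7/12 = 7/36, 1/12 · 7/9 = 7/108; these sum to 137/432.
Normalising, the posterior is P(r = 1 | data) = 0, P(r = 2 | data) = 1/137, P(r = 4 | data) = 24/137, P(r = 7 | data) = 84/137, P(r = 8 | data) = 28/137.
Averaging over the posterior, P(yellow next | data) = (1)(1/137) + (5/7)(24/137) + (2/7)(84/137) + (1/7)(28/137) = 323/959.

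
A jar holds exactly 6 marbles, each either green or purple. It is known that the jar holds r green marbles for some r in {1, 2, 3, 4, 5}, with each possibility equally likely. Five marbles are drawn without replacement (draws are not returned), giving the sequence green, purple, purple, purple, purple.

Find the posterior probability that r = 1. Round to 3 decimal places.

0.714

For each hypothesis, P(data | H) works out to: P(data | r = 1) = (1/6)(5/5)(4/4)(3/3)(2/2) = 1/6; P(data | r = 2) = (2/6)(4/5)(3/4)(2/3)(1/2) = 1/15; P(data | r = 3) = (3/6)(3/5)(2/4)(1/3)(0/2) = 0; P(data | r = 4) = (4/6)(2/5)(1/4)(0/3) = 0; P(data | r = 5) = (5/6)(1/5)(0/4) = 0.
The prior-weighted likelihoods are 1/5 · 1/6 = 1/30, 1/5 · 1/15 = 1/75, 1/5 · 0 = 0, 1/5 · 0 = 0, 1/5 · 0 = 0; these sum to 7/150.
Hence P(r = 1 | data) = (1/30) / (7/150) = 5/7.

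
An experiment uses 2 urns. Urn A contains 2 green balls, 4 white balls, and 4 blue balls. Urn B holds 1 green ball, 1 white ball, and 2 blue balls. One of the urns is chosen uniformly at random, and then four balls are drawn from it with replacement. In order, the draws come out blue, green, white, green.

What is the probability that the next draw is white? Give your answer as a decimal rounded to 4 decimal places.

0.3175

Under each hypothesis, the probability of the observed sequence is: P(data | urn A) = (4/10)(2/10)(4/10)(2/10) = 0.0064; P(data | urn B) = (2/4)(1/4)(1/4)(1/4) = 0.0078125.
The prior-weighted likelihoods are 1/2 · 0.0064 = 0.0032, 1/2 · 0.0078125 = 0.0039062; with total 0.0071062.
The posterior is then P(urn A | data) = 0.45031, P(urn B | data) = 0.54969.
The predictive probability is P(white next | data) = (2/5)(0.45031) + (1/4)(0.54969) = 0.31755.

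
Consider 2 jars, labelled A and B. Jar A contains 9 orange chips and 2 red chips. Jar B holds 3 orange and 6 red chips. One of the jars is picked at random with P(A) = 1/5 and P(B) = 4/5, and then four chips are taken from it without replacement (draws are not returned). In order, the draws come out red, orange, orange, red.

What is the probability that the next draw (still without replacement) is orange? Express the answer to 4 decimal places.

The likelihood of the observed sequence under each hypothesis: P(data | jar A) = (2/11)(9/10)(8/9)(1/8) = 0.018182; P(data | jar B) = (6/9)(3/8)(2/7)(5/6) = 0.059524.
Weighting by the prior gives 1/5 · 0.018182 = 0.0036364, 4/5 · 0.059524 = 0.047619; with total 0.051255.
The posterior is then P(jar A | data) = 0.070946, P(jar B | data) = 0.92905.
So P(orange next | data) = Σ P(orange next | H) P(H | data) = (1)(0.070946) + (1/5)(0.92905) = 0.25676.

0.2568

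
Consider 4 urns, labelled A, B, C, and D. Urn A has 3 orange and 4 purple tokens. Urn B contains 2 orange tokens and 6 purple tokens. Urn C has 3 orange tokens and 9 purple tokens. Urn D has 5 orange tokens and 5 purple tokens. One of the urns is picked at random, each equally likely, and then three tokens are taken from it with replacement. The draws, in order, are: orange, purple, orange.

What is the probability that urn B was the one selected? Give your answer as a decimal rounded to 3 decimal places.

Under each hypothesis, the probability of the observed sequence is: P(data | urn A) = (3/7)(4/7)(3/7) = 0.10496; P(data | urn B) = (2/8)(6/8)(2/8) = 0.046875; P(data | urn C) = (3/12)(9/12)(3/12) = 0.046875; P(data | urn D) = (5/10)(5/10)(5/10) = 0.125.
Multiplying each by its prior: 1/4 · 0.10496 = 0.026239, 1/4 · 0.046875 = 0.011719, 1/4 · 0.046875 = 0.011719, 1/4 · 0.125 = 0.03125; with total 0.080927.
So P(urn B | data) = (0.011719) / (0.080927) = 0.14481.

0.145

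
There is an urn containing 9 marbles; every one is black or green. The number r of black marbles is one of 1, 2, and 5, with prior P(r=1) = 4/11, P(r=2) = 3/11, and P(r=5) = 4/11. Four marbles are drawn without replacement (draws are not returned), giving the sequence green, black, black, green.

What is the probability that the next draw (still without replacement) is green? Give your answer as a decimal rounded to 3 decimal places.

0.525

The likelihood of the observed sequence under each hypothesis: P(data | r = 1) = (8/9)(1/8)(0/7) = 0; P(data | r = 2) = (7/9)(2/8)(1/7)(6/6) = 0.027778; P(data | r = 5) = (4/9)(5/8)(4/7)(3/6) = 0.079365.
Weighting by the prior gives 4/11 · 0 = 0, 3/11 · 0.027778 = 0.0075758, 4/11 · 0.079365 = 0.02886; these sum to 0.036436.
Normalising, the posterior is P(r = 1 | data) = 0, P(r = 2 | data) = 0.20792, P(r = 5 | data) = 0.79208.
So P(green next | data) = Σ P(green next | H) P(H | data) = (1)(0.20792) + (2/5)(0.79208) = 0.52475.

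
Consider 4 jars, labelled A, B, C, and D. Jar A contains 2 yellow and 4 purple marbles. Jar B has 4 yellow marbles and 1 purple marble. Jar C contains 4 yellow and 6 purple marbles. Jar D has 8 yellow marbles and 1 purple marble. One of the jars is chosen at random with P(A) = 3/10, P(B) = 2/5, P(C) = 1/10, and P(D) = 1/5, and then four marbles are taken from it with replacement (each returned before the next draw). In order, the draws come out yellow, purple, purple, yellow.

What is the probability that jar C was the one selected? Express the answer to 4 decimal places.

Under each hypothesis, the probability of the observed sequence is: P(data | jar A) = (2/6)(4/6)(4/6)(2/6) = 0.049383; P(data | jar B) = (4/5)(1/5)(1/5)(4/5) = 0.0256; P(data | jar C) = (4/10)(6/10)(6/10)(4/10) = 0.0576; P(data | jar D) = (8/9)(1/9)(1/9)(8/9) = 0.0097546.
Multiplying each by its prior: 3/10 · 0.049383 = 0.014815, 2/5 · 0.0256 = 0.01024, 1/10 · 0.0576 = 0.00576, 1/5 · 0.0097546 = 0.0019509; these sum to 0.032766.
Therefore the posterior P(jar C | data) = (0.00576) / (0.032766) = 0.17579.

0.1758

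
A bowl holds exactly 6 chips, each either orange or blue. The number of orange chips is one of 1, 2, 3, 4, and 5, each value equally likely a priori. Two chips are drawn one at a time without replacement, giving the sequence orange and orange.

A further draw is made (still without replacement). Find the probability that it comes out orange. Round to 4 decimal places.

0.5625

For each hypothesis, P(data | H) works out to: P(data | r = 1) = (1/6)(0/5) = 0; P(data | r = 2) = (2/6)(1/5) = 1/15; P(data | r = 3) = (3/6)(2/5) = 1/5; P(data | r = 4) = (4/6)(3/5) = 2/5; P(data | r = 5) = (5/6)(4/5) = 2/3.
Weighting by the prior gives 1/5 · 0 = 0, 1/5 · 1/15 = 1/75, 1/5 · 1/5 = 1/25, 1/5 · 2/5 = 2/25, 1/5 · 2/3 = 2/15; with total 4/15.
The posterior is then P(r = 1 | data) = 0, P(r = 2 | data) = 1/20, P(r = 3 | data) = 3/20, P(r = 4 | data) = 3/10, P(r = 5 | data) = 1/2.
So P(orange next | data) = Σ P(orange next | H) P(H | data) = (0)(1/20) + (1/4)(3/20) + (1/2)(3/10) + (3/4)(1/2) = 9/16.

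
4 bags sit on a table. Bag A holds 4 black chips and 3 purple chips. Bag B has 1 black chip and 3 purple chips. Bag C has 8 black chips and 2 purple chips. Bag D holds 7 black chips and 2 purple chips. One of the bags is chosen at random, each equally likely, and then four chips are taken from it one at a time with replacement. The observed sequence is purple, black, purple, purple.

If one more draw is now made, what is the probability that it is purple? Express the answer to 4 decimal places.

The likelihood of the observed sequence under each hypothesis: P(data | bag A) = (3/7)(4/7)(3/7)(3/7) = 0.044981; P(data | bag B) = (3/4)(1/4)(3/4)(3/4) = 0.10547; P(data | bag C) = (2/10)(8/10)(2/10)(2/10) = 0.0064; P(data | bag D) = (2/9)(7/9)(2/9)(2/9) = 0.0085353.
Weighting by the prior gives 1/4 · 0.044981 = 0.011245, 1/4 · 0.10547 = 0.026367, 1/4 · 0.0064 = 0.0016, 1/4 · 0.0085353 = 0.0021338; with total 0.041346.
Dividing through by the total gives posterior P(bag A | data) = 0.27198, P(bag B | data) = 0.63772, P(bag C | data) = 0.038698, P(bag D | data) = 0.051608.
Averaging over the posterior, P(purple next | data) = (3/7)(0.27198) + (3/4)(0.63772) + (1/5)(0.038698) + (2/9)(0.051608) = 0.61406.

0.6141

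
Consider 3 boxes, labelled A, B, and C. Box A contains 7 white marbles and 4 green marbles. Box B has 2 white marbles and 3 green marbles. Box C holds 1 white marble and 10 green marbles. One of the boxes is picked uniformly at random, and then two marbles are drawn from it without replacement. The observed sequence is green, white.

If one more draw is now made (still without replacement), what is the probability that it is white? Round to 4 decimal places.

0.4178

The likelihood of the observed sequence under each hypothesis: P(data | box A) = (4/11)(7/10) = 14/55; P(data | box B) = (3/5)(2/4) = 3/10; P(data | box C) = (10/11)(1/10) = 1/11.
Multiplying each by its prior: 1/3 · 14/55 = 14/165, 1/3 · 3/10 = 1/10, 1/3 · 1/11 = 1/33; these sum to 71/330.
The posterior is then P(box A | data) = 28/71, P(box B | data) = 33/71, P(box C | data) = 10/71.
So P(white next | data) = Σ P(white next | H) P(H | data) = (2/3)(28/71) + (1/3)(33/71) + (0)(10/71) = 89/213.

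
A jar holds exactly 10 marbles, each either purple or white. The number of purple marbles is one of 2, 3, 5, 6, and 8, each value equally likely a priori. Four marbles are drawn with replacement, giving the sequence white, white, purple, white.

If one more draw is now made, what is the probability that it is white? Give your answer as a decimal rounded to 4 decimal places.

For each hypothesis, P(data | H) works out to: P(data | r = 2) = (8/10)(8/10)(2/10)(8/10) = 0.1024; P(data | r = 3) = (7/10)(7/10)(3/10)(7/10) = 0.1029; P(data | r = 5) = (5/10)(5/10)(5/10)(5/10) = 0.0625; P(data | r = 6) = (4/10)(4/10)(6/10)(4/10) = 0.0384; P(data | r = 8) = (2/10)(2/10)(8/10)(2/10) = 0.0064.
Multiplying each by its prior: 1/5 · 0.1024 = 0.02048, 1/5 · 0.1029 = 0.02058, 1/5 · 0.0625 = 0.0125, 1/5 · 0.0384 = 0.00768, 1/5 · 0.0064 = 0.00128; with total 0.06252.
Normalising, the posterior is P(r = 2 | data) = 0.32758, P(r = 3 | data) = 0.32917, P(r = 5 | data) = 0.19994, P(r = 6 | data) = 0.12284, P(r = 8 | data) = 0.020473.
So P(white next | data) = Σ P(white next | H) P(H | data) = (4/5)(0.32758) + (7/10)(0.32917) + (1/2)(0.19994) + (2/5)(0.12284) + (1/5)(0.020473) = 0.64568.

0.6457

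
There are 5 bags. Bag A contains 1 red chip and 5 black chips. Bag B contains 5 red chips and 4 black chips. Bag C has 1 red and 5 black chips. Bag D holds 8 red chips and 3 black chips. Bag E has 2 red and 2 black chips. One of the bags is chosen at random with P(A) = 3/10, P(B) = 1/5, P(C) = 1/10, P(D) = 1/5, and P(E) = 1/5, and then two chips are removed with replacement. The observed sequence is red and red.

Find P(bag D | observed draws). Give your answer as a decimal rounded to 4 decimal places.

0.4627

For each hypothesis, P(data | H) works out to: P(data | bag A) = (1/6)(1/6) = 0.027778; P(data | bag B) = (5/9)(5/9) = 0.30864; P(data | bag C) = (1/6)(1/6) = 0.027778; P(data | bag D) = (8/11)(8/11) = 0.52893; P(data | bag E) = (2/4)(2/4) = 0.25.
Weighting by the prior gives 3/10 · 0.027778 = 0.0083333, 1/5 · 0.30864 = 0.061728, 1/10 · 0.027778 = 0.0027778, 1/5 · 0.52893 = 0.10579, 1/5 · 0.25 = 0.05; with total 0.22862.
Hence P(bag D | data) = (0.10579) / (0.22862) = 0.4627.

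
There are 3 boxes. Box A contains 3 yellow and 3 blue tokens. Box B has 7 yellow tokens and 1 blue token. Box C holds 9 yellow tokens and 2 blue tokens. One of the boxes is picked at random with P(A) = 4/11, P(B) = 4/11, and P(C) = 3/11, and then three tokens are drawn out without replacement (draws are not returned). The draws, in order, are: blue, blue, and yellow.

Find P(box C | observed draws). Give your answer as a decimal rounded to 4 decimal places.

The likelihood of the observed sequence under each hypothesis: P(data | box A) = (3/6)(2/5)(3/4) = 3/20; P(data | box B) = (1/8)(0/7) = 0; P(data | box C) = (2/11)(1/10)(9/9) = 1/55.
Weighting by the prior gives 4/11 · 3/20 = 3/55, 4/11 · 0 = 0, 3/11 · 1/55 = 3/605; summing to 36/605.
By Bayes' rule, P(box C | data) = (3/605) / (36/605) = 1/12.

0.0833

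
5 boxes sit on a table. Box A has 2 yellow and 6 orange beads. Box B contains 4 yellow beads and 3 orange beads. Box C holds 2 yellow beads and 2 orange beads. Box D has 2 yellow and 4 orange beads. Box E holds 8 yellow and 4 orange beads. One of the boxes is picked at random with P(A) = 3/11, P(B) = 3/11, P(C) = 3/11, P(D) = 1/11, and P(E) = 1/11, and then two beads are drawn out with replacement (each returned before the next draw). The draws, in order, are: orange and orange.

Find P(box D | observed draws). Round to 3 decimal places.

Under each hypothesis, the probability of the observed sequence is: P(data | box A) = (6/8)(6/8) = 0.5625; P(data | box B) = (3/7)(3/7) = 0.18367; P(data | box C) = (2/4)(2/4) = 0.25; P(data | box D) = (4/6)(4/6) = 0.44444; P(data | box E) = (4/12)(4/12) = 0.11111.
The prior-weighted likelihoods are 3/11 · 0.5625 = 0.15341, 3/11 · 0.18367 = 0.050093, 3/11 · 0.25 = 0.068182, 1/11 · 0.44444 = 0.040404, 1/11 · 0.11111 = 0.010101; with total 0.32219.
Therefore the posterior P(box D | data) = (0.040404) / (0.32219) = 0.1254.

0.125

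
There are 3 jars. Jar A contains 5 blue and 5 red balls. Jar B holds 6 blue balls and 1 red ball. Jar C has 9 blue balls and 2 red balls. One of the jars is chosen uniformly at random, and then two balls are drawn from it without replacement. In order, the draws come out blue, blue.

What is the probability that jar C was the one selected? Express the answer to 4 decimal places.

For each hypothesis, P(data | H) works out to: P(data | jar A) = (5/10)(4/9) = 0.22222; P(data | jar B) = (6/7)(5/6) = 0.71429; P(data | jar C) = (9/11)(8/10) = 0.65455.
Multiplying each by its prior: 1/3 · 0.22222 = 0.074074, 1/3 · 0.71429 = 0.2381, 1/3 · 0.65455 = 0.21818; with total 0.53035.
Therefore the posterior P(jar C | data) = (0.21818) / (0.53035) = 0.41139.

0.4114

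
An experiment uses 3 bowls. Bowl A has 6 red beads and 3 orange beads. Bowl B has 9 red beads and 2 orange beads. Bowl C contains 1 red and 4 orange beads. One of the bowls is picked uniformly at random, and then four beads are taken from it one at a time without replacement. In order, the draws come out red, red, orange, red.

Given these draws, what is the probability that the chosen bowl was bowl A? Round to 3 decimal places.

0.483

Under each hypothesis, the probability of the observed sequence is: P(data | bowl A) = (6/9)(5/8)(3/7)(4/6) = 0.11905; P(data | bowl B) = (9/11)(8/10)(2/9)(7/8) = 0.12727; P(data | bowl C) = (1/5)(0/4) = 0.
Weighting by the prior gives 1/3 · 0.11905 = 0.039683, 1/3 · 0.12727 = 0.042424, 1/3 · 0 = 0; summing to 0.082107.
So P(bowl A | data) = (0.039683) / (0.082107) = 0.4833.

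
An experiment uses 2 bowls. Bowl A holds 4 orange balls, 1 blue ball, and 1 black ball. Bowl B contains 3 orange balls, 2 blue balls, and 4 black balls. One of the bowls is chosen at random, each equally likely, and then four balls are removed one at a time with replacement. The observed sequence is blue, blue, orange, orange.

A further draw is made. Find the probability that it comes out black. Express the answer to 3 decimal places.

0.252

Under each hypothesis, the probability of the observed sequence is: P(data | bowl A) = (1/6)(1/6)(4/6)(4/6) = 0.012346; P(data | bowl B) = (2/9)(2/9)(3/9)(3/9) = 0.005487.
Weighting by the prior gives 1/2 · 0.012346 = 0.0061728, 1/2 · 0.005487 = 0.0027435; these sum to 0.0089163.
The posterior is then P(bowl A | data) = 0.69231, P(bowl B | data) = 0.30769.
The predictive probability is P(black next | data) = (1/6)(0.69231) + (4/9)(0.30769) = 0.25214.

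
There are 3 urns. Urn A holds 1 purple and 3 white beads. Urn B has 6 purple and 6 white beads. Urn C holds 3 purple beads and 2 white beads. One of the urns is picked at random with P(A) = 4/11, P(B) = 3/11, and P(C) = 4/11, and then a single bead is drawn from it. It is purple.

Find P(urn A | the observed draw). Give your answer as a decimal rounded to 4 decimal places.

0.2041

Compute the likelihood of this draw for each case: P(data | urn A) = (1/4) = 1/4; P(data | urn B) = (6/12) = 1/2; P(data | urn C) = (3/5) = 3/5.
Weighting by the prior gives 4/11 · 1/4 = 1/11, 3/11 · 1/2 = 3/22, 4/11 · 3/5 = 12/55; these sum to 49/110.
Hence P(urn A | data) = (1/11) / (49/110) = 10/49.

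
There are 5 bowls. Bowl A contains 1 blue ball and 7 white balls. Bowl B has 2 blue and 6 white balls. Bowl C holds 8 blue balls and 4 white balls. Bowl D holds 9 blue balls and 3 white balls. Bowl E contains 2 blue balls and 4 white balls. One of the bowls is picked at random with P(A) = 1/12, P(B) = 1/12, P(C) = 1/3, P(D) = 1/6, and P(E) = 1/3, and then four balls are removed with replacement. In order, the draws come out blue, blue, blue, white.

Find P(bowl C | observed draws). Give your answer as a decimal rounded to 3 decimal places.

Under each hypothesis, the probability of the observed sequence is: P(data | bowl A) = (1/8)(1/8)(1/8)(7/8) = 0.001709; P(data | bowl B) = (2/8)(2/8)(2/8)(6/8) = 0.011719; P(data | bowl C) = (8/12)(8/12)(8/12)(4/12) = 0.098765; P(data | bowl D) = (9/12)(9/12)(9/12)(3/12) = 0.10547; P(data | bowl E) = (2/6)(2/6)(2/6)(4/6) = 0.024691.
Weighting by the prior gives 1/12 · 0.001709 = 0.00014242, 1/12 · 0.011719 = 0.00097656, 1/3 · 0.098765 = 0.032922, 1/6 · 0.10547 = 0.017578, 1/3 · 0.024691 = 0.0082305; summing to 0.059849.
So P(bowl C | data) = (0.032922) / (0.059849) = 0.55008.

0.550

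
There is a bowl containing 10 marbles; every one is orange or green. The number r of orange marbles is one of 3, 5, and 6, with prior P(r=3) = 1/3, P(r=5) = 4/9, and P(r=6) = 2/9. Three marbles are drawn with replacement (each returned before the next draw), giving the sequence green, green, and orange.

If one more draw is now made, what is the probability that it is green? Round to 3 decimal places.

0.561

For each hypothesis, P(data | H) works out to: P(data | r = 3) = (7/10)(7/10)(3/10) = 0.147; P(data | r = 5) = (5/10)(5/10)(5/10) = 0.125; P(data | r = 6) = (4/10)(4/10)(6/10) = 0.096.
Weighting by the prior gives 1/3 · 0.147 = 0.049, 4/9 · 0.125 = 0.055556, 2/9 · 0.096 = 0.021333; with total 0.12589.
Normalising, the posterior is P(r = 3 | data) = 0.38923, P(r = 5 | data) = 0.44131, P(r = 6 | data) = 0.16946.
Averaging over the posterior, P(green next | data) = (7/10)(0.38923) + (1/2)(0.44131) + (2/5)(0.16946) = 0.5609.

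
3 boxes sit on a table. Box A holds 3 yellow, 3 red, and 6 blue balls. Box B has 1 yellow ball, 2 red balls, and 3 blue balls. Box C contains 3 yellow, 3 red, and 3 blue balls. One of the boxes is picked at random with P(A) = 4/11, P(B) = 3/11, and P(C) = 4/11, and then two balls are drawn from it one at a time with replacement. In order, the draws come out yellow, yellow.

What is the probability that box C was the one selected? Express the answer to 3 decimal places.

The likelihood of the observed sequence under each hypothesis: P(data | box A) = (3/12)(3/12) = 1/16; P(data | box B) = (1/6)(1/6) = 1/36; P(data | box C) = (3/9)(3/9) = 1/9.
Weighting by the prior gives 4/11 · 1/16 = 1/44, 3/11 · 1/36 = 1/132, 4/11 · 1/9 = 4/99; with total 7/99.
By Bayes' rule, P(box C | data) = (4/99) / (7/99) = 4/7.

0.571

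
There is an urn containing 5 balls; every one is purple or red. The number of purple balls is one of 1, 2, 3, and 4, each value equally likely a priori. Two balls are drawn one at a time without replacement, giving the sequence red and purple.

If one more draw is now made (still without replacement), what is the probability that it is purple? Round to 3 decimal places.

The likelihood of the observed sequence under each hypothesis: P(data | r = 1) = (4/5)(1/4) = 1/5; P(data | r = 2) = (3/5)(2/4) = 3/10; P(data | r = 3) = (2/5)(3/4) = 3/10; P(data | r = 4) = (1/5)(4/4) = 1/5.
The prior-weighted likelihoods are 1/4 · 1/5 = 1/20, 1/4 · 3/10 = 3/40, 1/4 · 3/10 = 3/40, 1/4 · 1/5 = 1/20; summing to 1/4.
The posterior is then P(r = 1 | data) = 1/5, P(r = 2 | data) = 3/10, P(r = 3 | data) = 3/10, P(r = 4 | data) = 1/5.
So P(purple next | data) = Σ P(purple next | H) P(H | data) = (0)(1/5) + (1/3)(3/10) + (2/3)(3/10) + (1)(1/5) = 1/2.

0.500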